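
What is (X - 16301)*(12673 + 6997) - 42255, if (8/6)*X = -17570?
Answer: -579884350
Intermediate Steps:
X = -26355/2 (X = (3/4)*(-17570) = -26355/2 ≈ -13178.)
(X - 16301)*(12673 + 6997) - 42255 = (-26355/2 - 16301)*(12673 + 6997) - 42255 = -58957/2*19670 - 42255 = -579842095 - 42255 = -579884350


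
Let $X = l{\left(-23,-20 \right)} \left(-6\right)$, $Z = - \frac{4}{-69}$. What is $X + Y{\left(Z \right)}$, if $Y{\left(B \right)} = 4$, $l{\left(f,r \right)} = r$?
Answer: $124$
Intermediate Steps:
$Z = \frac{4}{69}$ ($Z = - \frac{4 \left(-1\right)}{69} = \left(-1\right) \left(- \frac{4}{69}\right) = \frac{4}{69} \approx 0.057971$)
$X = 120$ ($X = \left(-20\right) \left(-6\right) = 120$)
$X + Y{\left(Z \right)} = 120 + 4 = 124$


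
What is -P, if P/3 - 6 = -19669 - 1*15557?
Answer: 105660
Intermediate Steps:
P = -105660 (P = 18 + 3*(-19669 - 1*15557) = 18 + 3*(-19669 - 15557) = 18 + 3*(-35226) = 18 - 105678 = -105660)
-P = -1*(-105660) = 105660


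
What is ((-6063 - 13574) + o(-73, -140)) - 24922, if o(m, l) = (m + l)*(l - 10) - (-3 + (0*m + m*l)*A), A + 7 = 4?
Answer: 18054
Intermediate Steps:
A = -3 (A = -7 + 4 = -3)
o(m, l) = 3 + (-10 + l)*(l + m) + 3*l*m (o(m, l) = (m + l)*(l - 10) - (-3 + (0*m + m*l)*(-3)) = (l + m)*(-10 + l) - (-3 + (0 + l*m)*(-3)) = (-10 + l)*(l + m) - (-3 + (l*m)*(-3)) = (-10 + l)*(l + m) - (-3 - 3*l*m) = (-10 + l)*(l + m) + (3 + 3*l*m) = 3 + (-10 + l)*(l + m) + 3*l*m)
((-6063 - 13574) + o(-73, -140)) - 24922 = ((-6063 - 13574) + (3 + (-140)² - 10*(-140) - 10*(-73) + 4*(-140)*(-73))) - 24922 = (-19637 + (3 + 19600 + 1400 + 730 + 40880)) - 24922 = (-19637 + 62613) - 24922 = 42976 - 24922 = 18054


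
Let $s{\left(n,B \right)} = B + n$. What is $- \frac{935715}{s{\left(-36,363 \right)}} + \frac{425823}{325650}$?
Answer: $- \frac{33841816181}{11831950} \approx -2860.2$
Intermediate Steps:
$- \frac{935715}{s{\left(-36,363 \right)}} + \frac{425823}{325650} = - \frac{935715}{363 - 36} + \frac{425823}{325650} = - \frac{935715}{327} + 425823 \cdot \frac{1}{325650} = \left(-935715\right) \frac{1}{327} + \frac{141941}{108550} = - \frac{311905}{109} + \frac{141941}{108550} = - \frac{33841816181}{11831950}$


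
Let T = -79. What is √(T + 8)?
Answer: I*√71 ≈ 8.4261*I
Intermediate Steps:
√(T + 8) = √(-79 + 8) = √(-71) = I*√71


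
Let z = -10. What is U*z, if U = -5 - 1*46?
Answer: 510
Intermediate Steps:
U = -51 (U = -5 - 46 = -51)
U*z = -51*(-10) = 510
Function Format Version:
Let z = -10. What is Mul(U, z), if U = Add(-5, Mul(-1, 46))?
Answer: 510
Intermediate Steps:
U = -51 (U = Add(-5, -46) = -51)
Mul(U, z) = Mul(-51, -10) = 510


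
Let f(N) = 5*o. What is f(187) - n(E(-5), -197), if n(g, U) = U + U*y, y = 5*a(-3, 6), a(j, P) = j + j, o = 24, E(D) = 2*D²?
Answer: -5593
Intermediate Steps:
f(N) = 120 (f(N) = 5*24 = 120)
a(j, P) = 2*j
y = -30 (y = 5*(2*(-3)) = 5*(-6) = -30)
n(g, U) = -29*U (n(g, U) = U + U*(-30) = U - 30*U = -29*U)
f(187) - n(E(-5), -197) = 120 - (-29)*(-197) = 120 - 1*5713 = 120 - 5713 = -5593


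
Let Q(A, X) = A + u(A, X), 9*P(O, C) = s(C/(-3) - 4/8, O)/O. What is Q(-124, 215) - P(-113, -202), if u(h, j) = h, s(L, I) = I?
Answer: -2233/9 ≈ -248.11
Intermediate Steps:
P(O, C) = ⅑ (P(O, C) = (O/O)/9 = (⅑)*1 = ⅑)
Q(A, X) = 2*A (Q(A, X) = A + A = 2*A)
Q(-124, 215) - P(-113, -202) = 2*(-124) - 1*⅑ = -248 - ⅑ = -2233/9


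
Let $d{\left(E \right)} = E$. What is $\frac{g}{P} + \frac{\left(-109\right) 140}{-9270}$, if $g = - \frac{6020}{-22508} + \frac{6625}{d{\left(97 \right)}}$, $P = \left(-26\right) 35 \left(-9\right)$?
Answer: $\frac{76181177312}{46043653383} \approx 1.6545$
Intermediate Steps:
$P = 8190$ ($P = \left(-910\right) \left(-9\right) = 8190$)
$g = \frac{37424860}{545819}$ ($g = - \frac{6020}{-22508} + \frac{6625}{97} = \left(-6020\right) \left(- \frac{1}{22508}\right) + 6625 \cdot \frac{1}{97} = \frac{1505}{5627} + \frac{6625}{97} = \frac{37424860}{545819} \approx 68.566$)
$\frac{g}{P} + \frac{\left(-109\right) 140}{-9270} = \frac{37424860}{545819 \cdot 8190} + \frac{\left(-109\right) 140}{-9270} = \frac{37424860}{545819} \cdot \frac{1}{8190} - - \frac{1526}{927} = \frac{3742486}{447025761} + \frac{1526}{927} = \frac{76181177312}{46043653383}$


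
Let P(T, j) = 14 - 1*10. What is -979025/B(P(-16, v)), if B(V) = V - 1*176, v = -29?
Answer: 979025/172 ≈ 5692.0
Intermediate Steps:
P(T, j) = 4 (P(T, j) = 14 - 10 = 4)
B(V) = -176 + V (B(V) = V - 176 = -176 + V)
-979025/B(P(-16, v)) = -979025/(-176 + 4) = -979025/(-172) = -979025*(-1/172) = 979025/172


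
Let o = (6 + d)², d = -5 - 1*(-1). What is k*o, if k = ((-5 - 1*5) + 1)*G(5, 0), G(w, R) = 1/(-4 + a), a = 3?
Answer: 36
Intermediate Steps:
d = -4 (d = -5 + 1 = -4)
o = 4 (o = (6 - 4)² = 2² = 4)
G(w, R) = -1 (G(w, R) = 1/(-4 + 3) = 1/(-1) = -1)
k = 9 (k = ((-5 - 1*5) + 1)*(-1) = ((-5 - 5) + 1)*(-1) = (-10 + 1)*(-1) = -9*(-1) = 9)
k*o = 9*4 = 36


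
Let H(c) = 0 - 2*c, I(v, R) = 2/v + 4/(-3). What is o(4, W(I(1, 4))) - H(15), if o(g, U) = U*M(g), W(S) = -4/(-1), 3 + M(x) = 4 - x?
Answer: 18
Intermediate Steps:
M(x) = 1 - x (M(x) = -3 + (4 - x) = 1 - x)
I(v, R) = -4/3 + 2/v (I(v, R) = 2/v + 4*(-1/3) = 2/v - 4/3 = -4/3 + 2/v)
W(S) = 4 (W(S) = -4*(-1) = 4)
o(g, U) = U*(1 - g)
H(c) = -2*c
o(4, W(I(1, 4))) - H(15) = 4*(1 - 1*4) - (-2)*15 = 4*(1 - 4) - 1*(-30) = 4*(-3) + 30 = -12 + 30 = 18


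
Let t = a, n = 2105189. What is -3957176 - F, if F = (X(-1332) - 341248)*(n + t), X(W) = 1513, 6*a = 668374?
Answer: 753047434554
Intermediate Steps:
a = 334187/3 (a = (1/6)*668374 = 334187/3 ≈ 1.1140e+5)
t = 334187/3 ≈ 1.1140e+5
F = -753051391730 (F = (1513 - 341248)*(2105189 + 334187/3) = -339735*6649754/3 = -753051391730)
-3957176 - F = -3957176 - 1*(-753051391730) = -3957176 + 753051391730 = 753047434554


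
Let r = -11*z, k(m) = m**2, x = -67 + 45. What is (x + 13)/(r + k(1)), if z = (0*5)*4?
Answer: -9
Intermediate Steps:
z = 0 (z = 0*4 = 0)
x = -22
r = 0 (r = -11*0 = 0)
(x + 13)/(r + k(1)) = (-22 + 13)/(0 + 1**2) = -9/(0 + 1) = -9/1 = -9*1 = -9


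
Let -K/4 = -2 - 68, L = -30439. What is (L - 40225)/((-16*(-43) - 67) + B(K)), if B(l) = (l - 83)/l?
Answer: -19785920/174077 ≈ -113.66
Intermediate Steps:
K = 280 (K = -4*(-2 - 68) = -4*(-70) = 280)
B(l) = (-83 + l)/l
(L - 40225)/((-16*(-43) - 67) + B(K)) = (-30439 - 40225)/((-16*(-43) - 67) + (-83 + 280)/280) = -70664/((688 - 67) + (1/280)*197) = -70664/(621 + 197/280) = -70664/174077/280 = -70664*280/174077 = -19785920/174077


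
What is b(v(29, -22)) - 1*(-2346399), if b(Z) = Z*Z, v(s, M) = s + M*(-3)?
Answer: 2355424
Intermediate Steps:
v(s, M) = s - 3*M
b(Z) = Z²
b(v(29, -22)) - 1*(-2346399) = (29 - 3*(-22))² - 1*(-2346399) = (29 + 66)² + 2346399 = 95² + 2346399 = 9025 + 2346399 = 2355424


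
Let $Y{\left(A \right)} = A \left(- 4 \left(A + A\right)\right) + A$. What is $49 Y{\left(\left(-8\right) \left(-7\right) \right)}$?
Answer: $-1226568$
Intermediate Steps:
$Y{\left(A \right)} = A - 8 A^{2}$ ($Y{\left(A \right)} = A \left(- 4 \cdot 2 A\right) + A = A \left(- 8 A\right) + A = - 8 A^{2} + A = A - 8 A^{2}$)
$49 Y{\left(\left(-8\right) \left(-7\right) \right)} = 49 \left(-8\right) \left(-7\right) \left(1 - 8 \left(\left(-8\right) \left(-7\right)\right)\right) = 49 \cdot 56 \left(1 - 448\right) = 49 \cdot 56 \left(-447\right) = 49 \left(-25032\right) = -1226568$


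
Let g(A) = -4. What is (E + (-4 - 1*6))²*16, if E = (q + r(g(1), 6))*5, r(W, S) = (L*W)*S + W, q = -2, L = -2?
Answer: 640000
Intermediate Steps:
r(W, S) = W - 2*S*W (r(W, S) = (-2*W)*S + W = -2*S*W + W = W - 2*S*W)
E = 210 (E = (-2 - 4*(1 - 2*6))*5 = (-2 - 4*(1 - 12))*5 = (-2 - 4*(-11))*5 = (-2 + 44)*5 = 42*5 = 210)
(E + (-4 - 1*6))²*16 = (210 + (-4 - 1*6))²*16 = (210 + (-4 - 6))²*16 = (210 - 10)²*16 = 200²*16 = 40000*16 = 640000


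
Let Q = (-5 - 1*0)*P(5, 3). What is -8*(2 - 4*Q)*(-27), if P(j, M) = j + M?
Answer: 34992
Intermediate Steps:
P(j, M) = M + j
Q = -40 (Q = (-5 - 1*0)*(3 + 5) = (-5 + 0)*8 = -5*8 = -40)
-8*(2 - 4*Q)*(-27) = -8*(2 - 4*(-40))*(-27) = -8*(2 + 160)*(-27) = -8*162*(-27) = -1296*(-27) = 34992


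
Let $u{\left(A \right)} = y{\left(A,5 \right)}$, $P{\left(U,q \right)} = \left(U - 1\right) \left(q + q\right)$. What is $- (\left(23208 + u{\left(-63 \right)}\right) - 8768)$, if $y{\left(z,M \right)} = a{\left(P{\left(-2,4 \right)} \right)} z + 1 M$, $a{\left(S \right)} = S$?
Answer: $-15957$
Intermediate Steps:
$P{\left(U,q \right)} = 2 q \left(-1 + U\right)$ ($P{\left(U,q \right)} = \left(-1 + U\right) 2 q = 2 q \left(-1 + U\right)$)
$y{\left(z,M \right)} = M - 24 z$ ($y{\left(z,M \right)} = 2 \cdot 4 \left(-1 - 2\right) z + 1 M = 2 \cdot 4 \left(-3\right) z + M = - 24 z + M = M - 24 z$)
$u{\left(A \right)} = 5 - 24 A$
$- (\left(23208 + u{\left(-63 \right)}\right) - 8768) = - (\left(23208 + \left(5 - -1512\right)\right) - 8768) = - (\left(23208 + \left(5 + 1512\right)\right) - 8768) = - (\left(23208 + 1517\right) - 8768) = - (24725 - 8768) = \left(-1\right) 15957 = -15957$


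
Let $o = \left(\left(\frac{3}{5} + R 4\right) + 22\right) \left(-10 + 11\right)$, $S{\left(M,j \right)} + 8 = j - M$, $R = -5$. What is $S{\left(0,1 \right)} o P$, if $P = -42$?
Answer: $\frac{3822}{5} \approx 764.4$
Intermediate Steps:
$S{\left(M,j \right)} = -8 + j - M$ ($S{\left(M,j \right)} = -8 - \left(M - j\right) = -8 + j - M$)
$o = \frac{13}{5}$ ($o = \left(\left(\frac{3}{5} - 20\right) + 22\right) \left(-10 + 11\right) = \left(\left(3 \cdot \frac{1}{5} - 20\right) + 22\right) 1 = \left(\left(\frac{3}{5} - 20\right) + 22\right) 1 = \left(- \frac{97}{5} + 22\right) 1 = \frac{13}{5} \cdot 1 = \frac{13}{5} \approx 2.6$)
$S{\left(0,1 \right)} o P = \left(-8 + 1 - 0\right) \frac{13}{5} \left(-42\right) = \left(-8 + 1 + 0\right) \frac{13}{5} \left(-42\right) = \left(-7\right) \frac{13}{5} \left(-42\right) = \left(- \frac{91}{5}\right) \left(-42\right) = \frac{3822}{5}$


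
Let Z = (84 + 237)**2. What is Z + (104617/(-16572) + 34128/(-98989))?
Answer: 169022244696599/1640445708 ≈ 1.0303e+5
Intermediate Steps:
Z = 103041 (Z = 321**2 = 103041)
Z + (104617/(-16572) + 34128/(-98989)) = 103041 + (104617/(-16572) + 34128/(-98989)) = 103041 + (104617*(-1/16572) + 34128*(-1/98989)) = 103041 + (-104617/16572 - 34128/98989) = 103041 - 10921501429/1640445708 = 169022244696599/1640445708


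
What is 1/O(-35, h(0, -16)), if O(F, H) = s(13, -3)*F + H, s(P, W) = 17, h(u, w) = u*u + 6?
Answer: -1/589 ≈ -0.0016978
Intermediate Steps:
h(u, w) = 6 + u**2 (h(u, w) = u**2 + 6 = 6 + u**2)
O(F, H) = H + 17*F (O(F, H) = 17*F + H = H + 17*F)
1/O(-35, h(0, -16)) = 1/((6 + 0**2) + 17*(-35)) = 1/((6 + 0) - 595) = 1/(6 - 595) = 1/(-589) = -1/589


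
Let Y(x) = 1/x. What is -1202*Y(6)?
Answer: -601/3 ≈ -200.33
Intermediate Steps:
-1202*Y(6) = -1202/6 = -1202*1/6 = -601/3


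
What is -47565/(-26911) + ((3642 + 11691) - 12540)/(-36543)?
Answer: 554335124/327802891 ≈ 1.6911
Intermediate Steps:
-47565/(-26911) + ((3642 + 11691) - 12540)/(-36543) = -47565*(-1/26911) + (15333 - 12540)*(-1/36543) = 47565/26911 + 2793*(-1/36543) = 47565/26911 - 931/12181 = 554335124/327802891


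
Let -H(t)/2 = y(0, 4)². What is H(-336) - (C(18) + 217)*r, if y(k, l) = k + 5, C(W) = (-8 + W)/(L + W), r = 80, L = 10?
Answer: -122070/7 ≈ -17439.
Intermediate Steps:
C(W) = (-8 + W)/(10 + W)
y(k, l) = 5 + k
H(t) = -50 (H(t) = -2*(5 + 0)² = -2*5² = -2*25 = -50)
H(-336) - (C(18) + 217)*r = -50 - ((-8 + 18)/(10 + 18) + 217)*80 = -50 - (10/28 + 217)*80 = -50 - ((1/28)*10 + 217)*80 = -50 - (5/14 + 217)*80 = -50 - 3043*80/14 = -50 - 1*121720/7 = -50 - 121720/7 = -122070/7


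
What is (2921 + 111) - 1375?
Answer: 1657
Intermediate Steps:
(2921 + 111) - 1375 = 3032 - 1375 = 1657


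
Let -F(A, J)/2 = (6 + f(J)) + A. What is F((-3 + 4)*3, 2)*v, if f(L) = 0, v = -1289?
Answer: 23202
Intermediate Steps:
F(A, J) = -12 - 2*A (F(A, J) = -2*((6 + 0) + A) = -2*(6 + A) = -12 - 2*A)
F((-3 + 4)*3, 2)*v = (-12 - 2*(-3 + 4)*3)*(-1289) = (-12 - 2*3)*(-1289) = (-12 - 6)*(-1289) = -18*(-1289) = 23202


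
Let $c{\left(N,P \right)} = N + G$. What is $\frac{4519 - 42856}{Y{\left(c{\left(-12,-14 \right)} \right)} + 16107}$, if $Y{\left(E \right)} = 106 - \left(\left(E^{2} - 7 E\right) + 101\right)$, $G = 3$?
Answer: $- \frac{38337}{15968} \approx -2.4009$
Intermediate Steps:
$c{\left(N,P \right)} = 3 + N$ ($c{\left(N,P \right)} = N + 3 = 3 + N$)
$Y{\left(E \right)} = 5 - E^{2} + 7 E$ ($Y{\left(E \right)} = 106 - \left(101 + E^{2} - 7 E\right) = 5 - E^{2} + 7 E$)
$\frac{4519 - 42856}{Y{\left(c{\left(-12,-14 \right)} \right)} + 16107} = \frac{4519 - 42856}{\left(5 - \left(3 - 12\right)^{2} + 7 \left(3 - 12\right)\right) + 16107} = - \frac{38337}{\left(5 - \left(-9\right)^{2} + 7 \left(-9\right)\right) + 16107} = - \frac{38337}{\left(5 - 81 - 63\right) + 16107} = - \frac{38337}{-139 + 16107} = - \frac{38337}{15968}$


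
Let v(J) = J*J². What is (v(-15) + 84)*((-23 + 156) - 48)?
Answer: -279735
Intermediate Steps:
v(J) = J³
(v(-15) + 84)*((-23 + 156) - 48) = ((-15)³ + 84)*((-23 + 156) - 48) = (-3375 + 84)*(133 - 48) = -3291*85 = -279735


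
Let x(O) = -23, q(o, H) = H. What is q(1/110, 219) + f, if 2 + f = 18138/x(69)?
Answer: -13147/23 ≈ -571.61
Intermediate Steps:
f = -18184/23 (f = -2 + 18138/(-23) = -2 + 18138*(-1/23) = -2 - 18138/23 = -18184/23 ≈ -790.61)
q(1/110, 219) + f = 219 - 18184/23 = -13147/23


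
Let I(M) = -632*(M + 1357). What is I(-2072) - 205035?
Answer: 246845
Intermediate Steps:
I(M) = -857624 - 632*M (I(M) = -632*(1357 + M) = -857624 - 632*M)
I(-2072) - 205035 = (-857624 - 632*(-2072)) - 205035 = (-857624 + 1309504) - 205035 = 451880 - 205035 = 246845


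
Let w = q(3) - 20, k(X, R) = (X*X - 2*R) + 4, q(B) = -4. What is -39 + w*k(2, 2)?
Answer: -135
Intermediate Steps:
k(X, R) = 4 + X² - 2*R (k(X, R) = (X² - 2*R) + 4 = 4 + X² - 2*R)
w = -24 (w = -4 - 20 = -24)
-39 + w*k(2, 2) = -39 - 24*(4 + 2² - 2*2) = -39 - 24*(4 + 4 - 4) = -39 - 24*4 = -39 - 96 = -135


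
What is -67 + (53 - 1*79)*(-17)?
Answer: 375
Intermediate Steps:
-67 + (53 - 1*79)*(-17) = -67 + (53 - 79)*(-17) = -67 - 26*(-17) = -67 + 442 = 375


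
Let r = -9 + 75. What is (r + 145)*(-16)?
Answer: -3376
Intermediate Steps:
r = 66
(r + 145)*(-16) = (66 + 145)*(-16) = 211*(-16) = -3376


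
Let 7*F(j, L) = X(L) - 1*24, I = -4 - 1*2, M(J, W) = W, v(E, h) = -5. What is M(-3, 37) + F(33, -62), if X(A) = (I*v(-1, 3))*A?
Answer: -1625/7 ≈ -232.14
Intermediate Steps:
I = -6 (I = -4 - 2 = -6)
X(A) = 30*A (X(A) = (-6*(-5))*A = 30*A)
F(j, L) = -24/7 + 30*L/7 (F(j, L) = (30*L - 1*24)/7 = (30*L - 24)/7 = (-24 + 30*L)/7 = -24/7 + 30*L/7)
M(-3, 37) + F(33, -62) = 37 + (-24/7 + (30/7)*(-62)) = 37 + (-24/7 - 1860/7) = 37 - 1884/7 = -1625/7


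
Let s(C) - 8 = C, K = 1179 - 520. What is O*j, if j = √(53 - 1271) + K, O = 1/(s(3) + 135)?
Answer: 659/146 + I*√1218/146 ≈ 4.5137 + 0.23904*I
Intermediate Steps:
K = 659
s(C) = 8 + C
O = 1/146 (O = 1/((8 + 3) + 135) = 1/(11 + 135) = 1/146 ≈ 0.0068493)
j = 659 + I*√1218 (j = √(53 - 1271) + 659 = √(-1218) + 659 = I*√1218 + 659 = 659 + I*√1218 ≈ 659.0 + 34.9*I)
O*j = (659 + I*√1218)/146 = 659/146 + I*√1218/146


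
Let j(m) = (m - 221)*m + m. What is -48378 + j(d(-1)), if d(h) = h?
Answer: -48157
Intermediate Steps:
j(m) = m + m*(-221 + m) (j(m) = (-221 + m)*m + m = m*(-221 + m) + m = m + m*(-221 + m))
-48378 + j(d(-1)) = -48378 - (-220 - 1) = -48378 - 1*(-221) = -48378 + 221 = -48157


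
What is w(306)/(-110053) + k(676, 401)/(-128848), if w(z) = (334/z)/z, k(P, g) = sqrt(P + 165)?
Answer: -447433823/1987677666288 ≈ -0.00022510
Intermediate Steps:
k(P, g) = sqrt(165 + P)
w(z) = 334/z**2
w(306)/(-110053) + k(676, 401)/(-128848) = (334/306**2)/(-110053) + sqrt(165 + 676)/(-128848) = (334*(1/93636))*(-1/110053) + sqrt(841)*(-1/128848) = (167/46818)*(-1/110053) + 29*(-1/128848) = -1/30853062 - 29/128848 = -447433823/1987677666288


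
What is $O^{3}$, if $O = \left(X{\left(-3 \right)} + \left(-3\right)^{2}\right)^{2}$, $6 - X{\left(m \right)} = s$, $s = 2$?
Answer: $4826809$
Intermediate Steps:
$X{\left(m \right)} = 4$ ($X{\left(m \right)} = 6 - 2 = 4$)
$O = 169$ ($O = \left(4 + \left(-3\right)^{2}\right)^{2} = \left(4 + 9\right)^{2} = 13^{2} = 169$)
$O^{3} = 169^{3} = 4826809$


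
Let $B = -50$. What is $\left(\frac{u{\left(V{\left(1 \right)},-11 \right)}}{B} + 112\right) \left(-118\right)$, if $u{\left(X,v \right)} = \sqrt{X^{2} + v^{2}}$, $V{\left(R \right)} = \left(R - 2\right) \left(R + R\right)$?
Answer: $-13216 + \frac{59 \sqrt{5}}{5} \approx -13190.0$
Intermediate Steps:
$V{\left(R \right)} = 2 R \left(-2 + R\right)$ ($V{\left(R \right)} = \left(-2 + R\right) 2 R = 2 R \left(-2 + R\right)$)
$\left(\frac{u{\left(V{\left(1 \right)},-11 \right)}}{B} + 112\right) \left(-118\right) = \left(\frac{\sqrt{\left(2 \cdot 1 \left(-2 + 1\right)\right)^{2} + \left(-11\right)^{2}}}{-50} + 112\right) \left(-118\right) = \left(\sqrt{\left(2 \cdot 1 \left(-1\right)\right)^{2} + 121} \left(- \frac{1}{50}\right) + 112\right) \left(-118\right) = \left(\sqrt{\left(-2\right)^{2} + 121} \left(- \frac{1}{50}\right) + 112\right) \left(-118\right) = \left(\sqrt{4 + 121} \left(- \frac{1}{50}\right) + 112\right) \left(-118\right) = \left(\sqrt{125} \left(- \frac{1}{50}\right) + 112\right) \left(-118\right) = \left(5 \sqrt{5} \left(- \frac{1}{50}\right) + 112\right) \left(-118\right) = \left(- \frac{\sqrt{5}}{10} + 112\right) \left(-118\right) = \left(112 - \frac{\sqrt{5}}{10}\right) \left(-118\right) = -13216 + \frac{59 \sqrt{5}}{5}$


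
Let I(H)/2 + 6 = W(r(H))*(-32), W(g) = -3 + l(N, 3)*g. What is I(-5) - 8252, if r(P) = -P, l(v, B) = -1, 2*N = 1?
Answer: -7752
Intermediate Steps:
N = ½ (N = (½)*1 = ½ ≈ 0.50000)
W(g) = -3 - g
I(H) = 180 - 64*H (I(H) = -12 + 2*((-3 - (-1)*H)*(-32)) = -12 + 2*((-3 + H)*(-32)) = -12 + 2*(96 - 32*H) = -12 + (192 - 64*H) = 180 - 64*H)
I(-5) - 8252 = (180 - 64*(-5)) - 8252 = (180 + 320) - 8252 = 500 - 8252 = -7752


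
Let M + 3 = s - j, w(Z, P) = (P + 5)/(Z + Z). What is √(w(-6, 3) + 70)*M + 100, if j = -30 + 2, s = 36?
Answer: 100 + 244*√39/3 ≈ 607.93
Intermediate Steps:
w(Z, P) = (5 + P)/(2*Z) (w(Z, P) = (5 + P)/((2*Z)) = (5 + P)*(1/(2*Z)) = (5 + P)/(2*Z))
j = -28
M = 61 (M = -3 + (36 - 1*(-28)) = -3 + (36 + 28) = -3 + 64 = 61)
√(w(-6, 3) + 70)*M + 100 = √((½)*(5 + 3)/(-6) + 70)*61 + 100 = √((½)*(-⅙)*8 + 70)*61 + 100 = √(-⅔ + 70)*61 + 100 = √(208/3)*61 + 100 = (4*√39/3)*61 + 100 = 244*√39/3 + 100 = 100 + 244*√39/3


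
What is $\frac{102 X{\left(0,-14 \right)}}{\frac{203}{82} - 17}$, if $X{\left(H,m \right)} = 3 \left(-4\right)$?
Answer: $\frac{33456}{397} \approx 84.272$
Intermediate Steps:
$X{\left(H,m \right)} = -12$
$\frac{102 X{\left(0,-14 \right)}}{\frac{203}{82} - 17} = \frac{102 \left(-12\right)}{\frac{203}{82} - 17} = - \frac{1224}{203 \cdot \frac{1}{82} - 17} = - \frac{1224}{\frac{203}{82} - 17} = - \frac{1224}{- \frac{1191}{82}} = \left(-1224\right) \left(- \frac{82}{1191}\right) = \frac{33456}{397}$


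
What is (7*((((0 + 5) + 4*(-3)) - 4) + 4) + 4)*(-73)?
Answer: 3285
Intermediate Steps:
(7*((((0 + 5) + 4*(-3)) - 4) + 4) + 4)*(-73) = (7*(((5 - 12) - 4) + 4) + 4)*(-73) = (7*((-7 - 4) + 4) + 4)*(-73) = (7*(-11 + 4) + 4)*(-73) = (7*(-7) + 4)*(-73) = (-49 + 4)*(-73) = -45*(-73) = 3285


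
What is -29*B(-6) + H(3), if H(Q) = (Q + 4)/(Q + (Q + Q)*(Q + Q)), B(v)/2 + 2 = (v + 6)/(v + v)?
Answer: 4531/39 ≈ 116.18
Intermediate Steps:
B(v) = -4 + (6 + v)/v (B(v) = -4 + 2*((v + 6)/(v + v)) = -4 + 2*((6 + v)/((2*v))) = -4 + 2*((6 + v)*(1/(2*v))) = -4 + 2*((6 + v)/(2*v)) = -4 + (6 + v)/v)
H(Q) = (4 + Q)/(Q + 4*Q²) (H(Q) = (4 + Q)/(Q + (2*Q)*(2*Q)) = (4 + Q)/(Q + 4*Q²))
-29*B(-6) + H(3) = -29*(-3 + 6/(-6)) + (4 + 3)/(3*(1 + 4*3)) = -29*(-3 + 6*(-⅙)) + (⅓)*7/(1 + 12) = -29*(-3 - 1) + (⅓)*7/13 = -29*(-4) + (⅓)*(1/13)*7 = 116 + 7/39 = 4531/39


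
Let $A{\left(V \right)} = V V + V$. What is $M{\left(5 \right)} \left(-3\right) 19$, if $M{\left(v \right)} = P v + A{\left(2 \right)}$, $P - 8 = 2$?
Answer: $-3192$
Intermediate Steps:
$P = 10$ ($P = 8 + 2 = 10$)
$A{\left(V \right)} = V + V^{2}$ ($A{\left(V \right)} = V^{2} + V = V + V^{2}$)
$M{\left(v \right)} = 6 + 10 v$ ($M{\left(v \right)} = 10 v + 2 \left(1 + 2\right) = 10 v + 2 \cdot 3 = 10 v + 6 = 6 + 10 v$)
$M{\left(5 \right)} \left(-3\right) 19 = \left(6 + 10 \cdot 5\right) \left(-3\right) 19 = \left(6 + 50\right) \left(-3\right) 19 = 56 \left(-3\right) 19 = \left(-168\right) 19 = -3192$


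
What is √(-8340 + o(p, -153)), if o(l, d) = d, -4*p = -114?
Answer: I*√8493 ≈ 92.157*I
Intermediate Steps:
p = 57/2 (p = -¼*(-114) = 57/2 ≈ 28.500)
√(-8340 + o(p, -153)) = √(-8340 - 153) = √(-8493) = I*√8493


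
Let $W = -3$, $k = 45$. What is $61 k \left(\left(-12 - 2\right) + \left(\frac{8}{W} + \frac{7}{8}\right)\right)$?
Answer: $- \frac{346785}{8} \approx -43348.0$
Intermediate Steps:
$61 k \left(\left(-12 - 2\right) + \left(\frac{8}{W} + \frac{7}{8}\right)\right) = 61 \cdot 45 \left(\left(-12 - 2\right) + \left(\frac{8}{-3} + \frac{7}{8}\right)\right) = 2745 \left(\left(-12 - 2\right) + \left(8 \left(- \frac{1}{3}\right) + 7 \cdot \frac{1}{8}\right)\right) = 2745 \left(-14 + \left(- \frac{8}{3} + \frac{7}{8}\right)\right) = 2745 \left(-14 - \frac{43}{24}\right) = 2745 \left(- \frac{379}{24}\right) = - \frac{346785}{8}$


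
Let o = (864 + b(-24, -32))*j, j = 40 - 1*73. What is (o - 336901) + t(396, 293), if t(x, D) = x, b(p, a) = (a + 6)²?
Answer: -387325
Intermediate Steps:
b(p, a) = (6 + a)²
j = -33 (j = 40 - 73 = -33)
o = -50820 (o = (864 + (6 - 32)²)*(-33) = (864 + (-26)²)*(-33) = (864 + 676)*(-33) = 1540*(-33) = -50820)
(o - 336901) + t(396, 293) = (-50820 - 336901) + 396 = -387721 + 396 = -387325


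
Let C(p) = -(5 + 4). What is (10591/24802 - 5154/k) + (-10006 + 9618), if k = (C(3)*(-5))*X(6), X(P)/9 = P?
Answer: -3914401843/10044810 ≈ -389.69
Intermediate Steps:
C(p) = -9 (C(p) = -1*9 = -9)
X(P) = 9*P
k = 2430 (k = (-9*(-5))*(9*6) = 45*54 = 2430)
(10591/24802 - 5154/k) + (-10006 + 9618) = (10591/24802 - 5154/2430) + (-10006 + 9618) = (10591*(1/24802) - 5154*1/2430) - 388 = (10591/24802 - 859/405) - 388 = -17015563/10044810 - 388 = -3914401843/10044810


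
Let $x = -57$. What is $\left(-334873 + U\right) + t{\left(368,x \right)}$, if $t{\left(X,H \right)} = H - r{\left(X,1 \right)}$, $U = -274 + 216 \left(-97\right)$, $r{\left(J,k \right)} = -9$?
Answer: $-356147$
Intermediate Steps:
$U = -21226$ ($U = -274 - 20952 = -21226$)
$t{\left(X,H \right)} = 9 + H$ ($t{\left(X,H \right)} = H - -9 = H + 9 = 9 + H$)
$\left(-334873 + U\right) + t{\left(368,x \right)} = \left(-334873 - 21226\right) + \left(9 - 57\right) = -356099 - 48 = -356147$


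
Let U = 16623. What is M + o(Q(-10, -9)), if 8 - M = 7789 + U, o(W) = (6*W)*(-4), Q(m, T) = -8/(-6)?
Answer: -24436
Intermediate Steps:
Q(m, T) = 4/3 (Q(m, T) = -8*(-1/6) = 4/3)
o(W) = -24*W
M = -24404 (M = 8 - (7789 + 16623) = 8 - 1*24412 = 8 - 24412 = -24404)
M + o(Q(-10, -9)) = -24404 - 24*4/3 = -24404 - 32 = -24436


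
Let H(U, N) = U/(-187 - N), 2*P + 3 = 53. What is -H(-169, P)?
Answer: -169/212 ≈ -0.79717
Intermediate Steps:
P = 25 (P = -3/2 + (½)*53 = -3/2 + 53/2 = 25)
-H(-169, P) = -(-1)*(-169)/(187 + 25) = -(-1)*(-169)/212 = -1*169/212 = -169/212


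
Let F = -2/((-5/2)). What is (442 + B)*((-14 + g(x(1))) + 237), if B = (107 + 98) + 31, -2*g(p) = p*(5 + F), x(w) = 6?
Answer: 696984/5 ≈ 1.3940e+5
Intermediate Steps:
F = ⅘ (F = -2/((-5*½)) = -2/(-5/2) = -2*(-⅖) = ⅘ ≈ 0.80000)
g(p) = -29*p/10 (g(p) = -p*(5 + ⅘)/2 = -p*29/(2*5) = -29*p/10)
B = 236 (B = 205 + 31 = 236)
(442 + B)*((-14 + g(x(1))) + 237) = (442 + 236)*((-14 - 29/10*6) + 237) = 678*((-14 - 87/5) + 237) = 678*(-157/5 + 237) = 678*(1028/5) = 696984/5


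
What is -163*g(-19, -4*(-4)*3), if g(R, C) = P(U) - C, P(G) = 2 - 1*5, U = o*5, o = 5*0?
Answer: 8313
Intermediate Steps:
o = 0
U = 0 (U = 0*5 = 0)
P(G) = -3 (P(G) = 2 - 5 = -3)
g(R, C) = -3 - C
-163*g(-19, -4*(-4)*3) = -163*(-3 - (-4*(-4))*3) = -163*(-3 - 16*3) = -163*(-3 - 1*48) = -163*(-3 - 48) = -163*(-51) = 8313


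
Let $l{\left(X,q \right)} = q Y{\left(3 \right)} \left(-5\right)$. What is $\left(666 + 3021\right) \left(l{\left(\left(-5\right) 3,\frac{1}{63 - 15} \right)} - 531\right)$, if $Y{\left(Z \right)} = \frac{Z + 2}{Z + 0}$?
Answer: $- \frac{94004981}{48} \approx -1.9584 \cdot 10^{6}$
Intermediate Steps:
$Y{\left(Z \right)} = \frac{2 + Z}{Z}$
$l{\left(X,q \right)} = - \frac{25 q}{3}$ ($l{\left(X,q \right)} = q \frac{2 + 3}{3} \left(-5\right) = q \frac{1}{3} \cdot 5 \left(-5\right) = q \frac{5}{3} \left(-5\right) = \frac{5 q}{3} \left(-5\right) = - \frac{25 q}{3}$)
$\left(666 + 3021\right) \left(l{\left(\left(-5\right) 3,\frac{1}{63 - 15} \right)} - 531\right) = \left(666 + 3021\right) \left(- \frac{25}{3 \left(63 - 15\right)} - 531\right) = 3687 \left(- \frac{25}{3 \cdot 48} - 531\right) = 3687 \left(\left(- \frac{25}{3}\right) \frac{1}{48} - 531\right) = 3687 \left(- \frac{25}{144} - 531\right) = 3687 \left(- \frac{76489}{144}\right) = - \frac{94004981}{48}$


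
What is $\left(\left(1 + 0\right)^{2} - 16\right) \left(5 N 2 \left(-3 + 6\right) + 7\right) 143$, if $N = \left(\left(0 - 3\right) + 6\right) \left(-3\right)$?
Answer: $564135$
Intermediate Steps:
$N = -9$ ($N = \left(-3 + 6\right) \left(-3\right) = 3 \left(-3\right) = -9$)
$\left(\left(1 + 0\right)^{2} - 16\right) \left(5 N 2 \left(-3 + 6\right) + 7\right) 143 = \left(\left(1 + 0\right)^{2} - 16\right) \left(5 \left(-9\right) 2 \left(-3 + 6\right) + 7\right) 143 = \left(1^{2} - 16\right) \left(- 45 \cdot 2 \cdot 3 + 7\right) 143 = \left(1 - 16\right) \left(\left(-45\right) 6 + 7\right) 143 = - 15 \left(-270 + 7\right) 143 = \left(-15\right) \left(-263\right) 143 = 3945 \cdot 143 = 564135$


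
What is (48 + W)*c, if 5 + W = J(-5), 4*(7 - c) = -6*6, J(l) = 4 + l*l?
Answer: 1152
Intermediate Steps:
J(l) = 4 + l²
c = 16 (c = 7 - (-3)*6/2 = 7 - ¼*(-36) = 7 + 9 = 16)
W = 24 (W = -5 + (4 + (-5)²) = -5 + (4 + 25) = -5 + 29 = 24)
(48 + W)*c = (48 + 24)*16 = 72*16 = 1152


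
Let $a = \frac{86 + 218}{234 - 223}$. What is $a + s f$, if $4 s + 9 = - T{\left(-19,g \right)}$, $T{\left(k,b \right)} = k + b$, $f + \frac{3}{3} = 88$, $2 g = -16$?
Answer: $\frac{9221}{22} \approx 419.14$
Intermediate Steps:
$g = -8$ ($g = \frac{1}{2} \left(-16\right) = -8$)
$f = 87$ ($f = -1 + 88 = 87$)
$T{\left(k,b \right)} = b + k$
$a = \frac{304}{11} \approx 27.636$
$s = \frac{9}{2}$ ($s = - \frac{9}{4} + \frac{\left(-1\right) \left(-8 - 19\right)}{4} = - \frac{9}{4} + \frac{\left(-1\right) \left(-27\right)}{4} = - \frac{9}{4} + \frac{1}{4} \cdot 27 = - \frac{9}{4} + \frac{27}{4} = \frac{9}{2} \approx 4.5$)
$a + s f = \frac{304}{11} + \frac{9}{2} \cdot 87 = \frac{304}{11} + \frac{783}{2} = \frac{9221}{22}$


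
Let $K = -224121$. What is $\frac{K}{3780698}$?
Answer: $- \frac{224121}{3780698} \approx -0.05928$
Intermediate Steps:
$\frac{K}{3780698} = - \frac{224121}{3780698}$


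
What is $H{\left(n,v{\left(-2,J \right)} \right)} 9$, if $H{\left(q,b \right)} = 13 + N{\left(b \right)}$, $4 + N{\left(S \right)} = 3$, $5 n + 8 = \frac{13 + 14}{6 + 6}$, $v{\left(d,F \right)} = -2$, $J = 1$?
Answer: $108$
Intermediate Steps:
$n = - \frac{23}{20}$ ($n = - \frac{8}{5} + \frac{\left(13 + 14\right) \frac{1}{6 + 6}}{5} = - \frac{8}{5} + \frac{27 \cdot \frac{1}{12}}{5} = - \frac{8}{5} + \frac{1}{5} \cdot \frac{9}{4} = - \frac{8}{5} + \frac{9}{20} = - \frac{23}{20} \approx -1.15$)
$N{\left(S \right)} = -1$ ($N{\left(S \right)} = -4 + 3 = -1$)
$H{\left(q,b \right)} = 12$ ($H{\left(q,b \right)} = 13 - 1 = 12$)
$H{\left(n,v{\left(-2,J \right)} \right)} 9 = 12 \cdot 9 = 108$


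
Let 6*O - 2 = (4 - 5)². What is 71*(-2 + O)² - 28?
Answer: 527/4 ≈ 131.75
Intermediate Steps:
O = ½ (O = ⅓ + (4 - 5)²/6 = ⅓ + (⅙)*(-1)² = ⅓ + (⅙)*1 = ⅓ + ⅙ = ½ ≈ 0.50000)
71*(-2 + O)² - 28 = 71*(-2 + ½)² - 28 = 71*(-3/2)² - 28 = 71*(9/4) - 28 = 639/4 - 28 = 527/4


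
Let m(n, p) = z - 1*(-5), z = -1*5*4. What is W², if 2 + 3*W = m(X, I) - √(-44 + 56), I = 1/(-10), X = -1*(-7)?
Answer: 301/9 + 68*√3/9 ≈ 46.531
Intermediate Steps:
X = 7
z = -20 (z = -5*4 = -20)
I = -⅒ ≈ -0.10000
m(n, p) = -15 (m(n, p) = -20 - 1*(-5) = -20 + 5 = -15)
W = -17/3 - 2*√3/3 (W = -⅔ + (-15 - √(-44 + 56))/3 = -⅔ + (-15 - √12)/3 = -⅔ + (-15 - 2*√3)/3 = -⅔ + (-5 - 2*√3/3) = -17/3 - 2*√3/3 ≈ -6.8214)
W² = (-17/3 - 2*√3/3)²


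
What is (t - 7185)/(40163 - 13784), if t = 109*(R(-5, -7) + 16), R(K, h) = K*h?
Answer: -542/8793 ≈ -0.061640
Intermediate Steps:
t = 5559 (t = 109*(-5*(-7) + 16) = 109*(35 + 16) = 109*51 = 5559)
(t - 7185)/(40163 - 13784) = (5559 - 7185)/(40163 - 13784) = -1626/26379 = -1626*1/26379 = -542/8793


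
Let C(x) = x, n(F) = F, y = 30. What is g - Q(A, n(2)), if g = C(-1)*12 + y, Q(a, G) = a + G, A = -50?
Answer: 66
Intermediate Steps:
Q(a, G) = G + a
g = 18 (g = -1*12 + 30 = -12 + 30 = 18)
g - Q(A, n(2)) = 18 - (2 - 50) = 18 - 1*(-48) = 18 + 48 = 66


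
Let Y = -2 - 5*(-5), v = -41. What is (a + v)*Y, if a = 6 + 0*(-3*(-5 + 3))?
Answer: -805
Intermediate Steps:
a = 6 (a = 6 + 0*(-3*(-2)) = 6 + 0*6 = 6 + 0 = 6)
Y = 23 (Y = -2 + 25 = 23)
(a + v)*Y = (6 - 41)*23 = -35*23 = -805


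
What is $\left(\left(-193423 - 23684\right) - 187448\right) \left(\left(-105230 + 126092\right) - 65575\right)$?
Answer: $18088867715$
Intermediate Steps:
$\left(\left(-193423 - 23684\right) - 187448\right) \left(\left(-105230 + 126092\right) - 65575\right) = \left(-217107 - 187448\right) \left(20862 - 65575\right) = \left(-404555\right) \left(-44713\right) = 18088867715$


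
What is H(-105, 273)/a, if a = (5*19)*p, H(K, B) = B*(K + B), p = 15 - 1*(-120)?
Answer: 5096/1425 ≈ 3.5761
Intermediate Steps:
p = 135 (p = 15 + 120 = 135)
H(K, B) = B*(B + K)
a = 12825 (a = (5*19)*135 = 95*135 = 12825)
H(-105, 273)/a = (273*(273 - 105))/12825 = (273*168)*(1/12825) = 45864*(1/12825) = 5096/1425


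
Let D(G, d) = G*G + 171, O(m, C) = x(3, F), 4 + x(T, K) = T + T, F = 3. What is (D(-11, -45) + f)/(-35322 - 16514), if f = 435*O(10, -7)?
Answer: -581/25918 ≈ -0.022417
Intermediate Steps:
x(T, K) = -4 + 2*T (x(T, K) = -4 + (T + T) = -4 + 2*T)
O(m, C) = 2 (O(m, C) = -4 + 2*3 = -4 + 6 = 2)
D(G, d) = 171 + G**2 (D(G, d) = G**2 + 171 = 171 + G**2)
f = 870 (f = 435*2 = 870)
(D(-11, -45) + f)/(-35322 - 16514) = ((171 + (-11)**2) + 870)/(-35322 - 16514) = ((171 + 121) + 870)/(-51836) = (292 + 870)*(-1/51836) = 1162*(-1/51836) = -581/25918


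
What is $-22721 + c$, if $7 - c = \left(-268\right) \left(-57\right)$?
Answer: $-37990$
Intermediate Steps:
$c = -15269$ ($c = 7 - \left(-268\right) \left(-57\right) = 7 - 15276 = -15269$)
$-22721 + c = -22721 - 15269 = -37990$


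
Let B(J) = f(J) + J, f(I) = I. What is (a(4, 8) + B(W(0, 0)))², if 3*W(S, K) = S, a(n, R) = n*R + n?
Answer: 1296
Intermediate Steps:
a(n, R) = n + R*n (a(n, R) = R*n + n = n + R*n)
W(S, K) = S/3
B(J) = 2*J (B(J) = J + J = 2*J)
(a(4, 8) + B(W(0, 0)))² = (4*(1 + 8) + 2*((⅓)*0))² = (4*9 + 2*0)² = (36 + 0)² = 36² = 1296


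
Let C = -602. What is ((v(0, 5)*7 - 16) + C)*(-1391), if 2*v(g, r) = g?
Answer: 859638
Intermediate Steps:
v(g, r) = g/2
((v(0, 5)*7 - 16) + C)*(-1391) = ((((½)*0)*7 - 16) - 602)*(-1391) = ((0*7 - 16) - 602)*(-1391) = ((0 - 16) - 602)*(-1391) = (-16 - 602)*(-1391) = -618*(-1391) = 859638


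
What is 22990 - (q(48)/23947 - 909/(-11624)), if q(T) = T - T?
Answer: 267234851/11624 ≈ 22990.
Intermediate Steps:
q(T) = 0
22990 - (q(48)/23947 - 909/(-11624)) = 22990 - (0/23947 - 909/(-11624)) = 22990 - (0*(1/23947) - 909*(-1/11624)) = 22990 - (0 + 909/11624) = 22990 - 1*909/11624 = 22990 - 909/11624 = 267234851/11624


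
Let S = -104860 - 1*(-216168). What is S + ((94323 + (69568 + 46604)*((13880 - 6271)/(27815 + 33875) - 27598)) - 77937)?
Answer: -98888232035516/30845 ≈ -3.2060e+9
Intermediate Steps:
S = 111308 (S = -104860 + 216168 = 111308)
S + ((94323 + (69568 + 46604)*((13880 - 6271)/(27815 + 33875) - 27598)) - 77937) = 111308 + ((94323 + (69568 + 46604)*((13880 - 6271)/(27815 + 33875) - 27598)) - 77937) = 111308 + ((94323 + 116172*(7609/61690 - 27598)) - 77937) = 111308 + ((94323 + 116172*(-1702513011/61690)) - 77937) = 111308 + ((94323 - 98892170756946/30845) - 77937) = 111308 + (-98889261364011/30845 - 77937) = 111308 - 98891665330776/30845 = -98888232035516/30845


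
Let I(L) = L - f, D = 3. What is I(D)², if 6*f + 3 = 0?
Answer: 49/4 ≈ 12.250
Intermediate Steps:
f = -½ (f = -½ + (⅙)*0 = -½ + 0 = -½ ≈ -0.50000)
I(L) = ½ + L (I(L) = L - 1*(-½) = L + ½ = ½ + L)
I(D)² = (½ + 3)² = (7/2)² = 49/4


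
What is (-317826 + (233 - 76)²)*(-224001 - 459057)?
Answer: 200256895266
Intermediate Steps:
(-317826 + (233 - 76)²)*(-224001 - 459057) = (-317826 + 157²)*(-683058) = (-317826 + 24649)*(-683058) = -293177*(-683058) = 200256895266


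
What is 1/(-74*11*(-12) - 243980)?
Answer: -1/234212 ≈ -4.2696e-6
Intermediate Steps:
1/(-74*11*(-12) - 243980) = 1/(-814*(-12) - 243980) = 1/(9768 - 243980) = 1/(-234212) = -1/234212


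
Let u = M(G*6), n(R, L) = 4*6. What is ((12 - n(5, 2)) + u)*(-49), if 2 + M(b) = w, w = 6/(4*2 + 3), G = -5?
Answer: 7252/11 ≈ 659.27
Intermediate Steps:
n(R, L) = 24
w = 6/11 (w = 6/(8 + 3) = 6/11 ≈ 0.54545)
M(b) = -16/11 (M(b) = -2 + 6/11 = -16/11)
u = -16/11 ≈ -1.4545
((12 - n(5, 2)) + u)*(-49) = ((12 - 1*24) - 16/11)*(-49) = ((12 - 24) - 16/11)*(-49) = (-12 - 16/11)*(-49) = -148/11*(-49) = 7252/11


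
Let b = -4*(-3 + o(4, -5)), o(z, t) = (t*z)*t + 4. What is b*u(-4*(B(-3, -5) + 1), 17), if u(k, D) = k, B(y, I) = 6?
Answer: 11312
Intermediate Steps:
o(z, t) = 4 + z*t² (o(z, t) = z*t² + 4 = 4 + z*t²)
b = -404 (b = -4*(-3 + (4 + 4*(-5)²)) = -4*(-3 + (4 + 4*25)) = -4*(-3 + (4 + 100)) = -4*(-3 + 104) = -4*101 = -404)
b*u(-4*(B(-3, -5) + 1), 17) = -(-1616)*(6 + 1) = -(-1616)*7 = -404*(-28) = 11312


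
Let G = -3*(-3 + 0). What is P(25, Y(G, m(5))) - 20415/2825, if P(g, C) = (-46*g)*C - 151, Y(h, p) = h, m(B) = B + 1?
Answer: -5937148/565 ≈ -10508.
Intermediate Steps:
m(B) = 1 + B
G = 9 (G = -3*(-3) = 9)
P(g, C) = -151 - 46*C*g (P(g, C) = -46*C*g - 151 = -151 - 46*C*g)
P(25, Y(G, m(5))) - 20415/2825 = (-151 - 46*9*25) - 20415/2825 = (-151 - 10350) - 20415/2825 = -10501 - 1*4083/565 = -10501 - 4083/565 = -5937148/565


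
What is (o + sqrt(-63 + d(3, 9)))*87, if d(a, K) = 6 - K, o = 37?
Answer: 3219 + 87*I*sqrt(66) ≈ 3219.0 + 706.79*I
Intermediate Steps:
(o + sqrt(-63 + d(3, 9)))*87 = (37 + sqrt(-63 + (6 - 1*9)))*87 = (37 + sqrt(-63 + (6 - 9)))*87 = (37 + sqrt(-63 - 3))*87 = (37 + sqrt(-66))*87 = (37 + I*sqrt(66))*87 = 3219 + 87*I*sqrt(66)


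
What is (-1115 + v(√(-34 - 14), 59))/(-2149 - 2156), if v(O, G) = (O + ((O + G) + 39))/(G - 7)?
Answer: 9647/37310 - 2*I*√3/55965 ≈ 0.25856 - 6.1898e-5*I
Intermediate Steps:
v(O, G) = (39 + G + 2*O)/(-7 + G) (v(O, G) = (O + ((G + O) + 39))/(-7 + G) = (O + (39 + G + O))/(-7 + G) = (39 + G + 2*O)/(-7 + G))
(-1115 + v(√(-34 - 14), 59))/(-2149 - 2156) = (-1115 + (39 + 59 + 2*√(-34 - 14))/(-7 + 59))/(-2149 - 2156) = (-1115 + (39 + 59 + 2*√(-48))/52)/(-4305) = (-1115 + (39 + 59 + 2*(4*I*√3))/52)*(-1/4305) = (-1115 + (39 + 59 + 8*I*√3)/52)*(-1/4305) = (-1115 + (98 + 8*I*√3)/52)*(-1/4305) = (-1115 + (49/26 + 2*I*√3/13))*(-1/4305) = (-28941/26 + 2*I*√3/13)*(-1/4305) = 9647/37310 - 2*I*√3/55965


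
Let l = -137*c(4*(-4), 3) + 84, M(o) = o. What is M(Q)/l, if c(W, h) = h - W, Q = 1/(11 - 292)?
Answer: 1/707839 ≈ 1.4128e-6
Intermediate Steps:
Q = -1/281 (Q = 1/(-281) = -1/281 ≈ -0.0035587)
l = -2519 (l = -137*(3 - 4*(-4)) + 84 = -137*(3 - 1*(-16)) + 84 = -137*(3 + 16) + 84 = -137*19 + 84 = -2603 + 84 = -2519)
M(Q)/l = -1/281/(-2519) = -1/281*(-1/2519) = 1/707839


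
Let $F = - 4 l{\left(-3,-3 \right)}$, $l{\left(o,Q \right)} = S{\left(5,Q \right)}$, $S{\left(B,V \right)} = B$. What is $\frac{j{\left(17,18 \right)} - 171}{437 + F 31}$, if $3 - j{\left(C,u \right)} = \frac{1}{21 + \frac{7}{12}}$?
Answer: $\frac{14508}{15799} \approx 0.91829$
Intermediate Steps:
$l{\left(o,Q \right)} = 5$
$j{\left(C,u \right)} = \frac{765}{259}$ ($j{\left(C,u \right)} = 3 - \frac{1}{21 + \frac{7}{12}} = 3 - \frac{1}{\frac{259}{12}} = 3 - \frac{12}{259} = \frac{765}{259}$)
$F = -20$ ($F = \left(-4\right) 5 = -20$)
$\frac{j{\left(17,18 \right)} - 171}{437 + F 31} = \frac{\frac{765}{259} - 171}{437 - 620} = - \frac{43524}{259 \left(-183\right)} = \left(- \frac{43524}{259}\right) \left(- \frac{1}{183}\right) = \frac{14508}{15799}$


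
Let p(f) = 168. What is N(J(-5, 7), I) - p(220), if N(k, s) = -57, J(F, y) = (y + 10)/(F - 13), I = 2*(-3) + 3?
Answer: -225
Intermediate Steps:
I = -3 (I = -6 + 3 = -3)
J(F, y) = (10 + y)/(-13 + F)
N(J(-5, 7), I) - p(220) = -57 - 1*168 = -57 - 168 = -225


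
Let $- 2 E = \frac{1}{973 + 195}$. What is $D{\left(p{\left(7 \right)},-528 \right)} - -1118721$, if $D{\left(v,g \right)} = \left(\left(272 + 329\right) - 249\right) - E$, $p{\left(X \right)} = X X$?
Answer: $\frac{2614154529}{2336} \approx 1.1191 \cdot 10^{6}$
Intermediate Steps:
$p{\left(X \right)} = X^{2}$
$E = - \frac{1}{2336}$ ($E = - \frac{1}{2 \left(973 + 195\right)} = - \frac{1}{2 \cdot 1168} = \left(- \frac{1}{2}\right) \frac{1}{1168} = - \frac{1}{2336} \approx -0.00042808$)
$D{\left(v,g \right)} = \frac{822273}{2336}$ ($D{\left(v,g \right)} = \left(\left(272 + 329\right) - 249\right) - - \frac{1}{2336} = \left(601 - 249\right) + \frac{1}{2336} = 352 + \frac{1}{2336} = \frac{822273}{2336}$)
$D{\left(p{\left(7 \right)},-528 \right)} - -1118721 = \frac{822273}{2336} - -1118721 = \frac{822273}{2336} + 1118721 = \frac{2614154529}{2336}$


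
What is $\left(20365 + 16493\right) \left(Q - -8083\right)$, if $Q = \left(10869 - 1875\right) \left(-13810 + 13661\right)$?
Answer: $-49095703734$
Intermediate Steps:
$Q = -1340106$ ($Q = 8994 \left(-149\right) = -1340106$)
$\left(20365 + 16493\right) \left(Q - -8083\right) = \left(20365 + 16493\right) \left(-1340106 - -8083\right) = 36858 \left(-1340106 + \left(-14702 + 22785\right)\right) = 36858 \left(-1340106 + 8083\right) = 36858 \left(-1332023\right) = -49095703734$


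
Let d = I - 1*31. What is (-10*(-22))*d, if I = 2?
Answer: -6380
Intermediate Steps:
d = -29 (d = 2 - 1*31 = 2 - 31 = -29)
(-10*(-22))*d = -10*(-22)*(-29) = 220*(-29) = -6380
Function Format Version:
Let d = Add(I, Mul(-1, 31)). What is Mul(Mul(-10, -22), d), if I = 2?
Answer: -6380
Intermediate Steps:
d = -29 (d = Add(2, Mul(-1, 31)) = Add(2, -31) = -29)
Mul(Mul(-10, -22), d) = Mul(Mul(-10, -22), -29) = Mul(220, -29) = -6380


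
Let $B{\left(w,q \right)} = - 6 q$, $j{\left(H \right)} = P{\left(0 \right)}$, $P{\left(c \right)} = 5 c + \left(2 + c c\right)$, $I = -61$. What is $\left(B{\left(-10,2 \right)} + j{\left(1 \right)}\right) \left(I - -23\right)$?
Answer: $380$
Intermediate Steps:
$P{\left(c \right)} = 2 + c^{2} + 5 c$ ($P{\left(c \right)} = 5 c + \left(2 + c^{2}\right) = 2 + c^{2} + 5 c$)
$j{\left(H \right)} = 2$ ($j{\left(H \right)} = 2 + 0^{2} + 5 \cdot 0 = 2 + 0 + 0 = 2$)
$\left(B{\left(-10,2 \right)} + j{\left(1 \right)}\right) \left(I - -23\right) = \left(\left(-6\right) 2 + 2\right) \left(-61 - -23\right) = \left(-12 + 2\right) \left(-61 + 23\right) = \left(-10\right) \left(-38\right) = 380$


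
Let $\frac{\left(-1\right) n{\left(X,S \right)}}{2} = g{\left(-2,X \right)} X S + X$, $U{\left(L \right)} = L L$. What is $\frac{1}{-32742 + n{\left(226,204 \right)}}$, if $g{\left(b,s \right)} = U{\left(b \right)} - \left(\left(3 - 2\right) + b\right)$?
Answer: $- \frac{1}{494234} \approx -2.0233 \cdot 10^{-6}$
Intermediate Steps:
$U{\left(L \right)} = L^{2}$
$g{\left(b,s \right)} = -1 + b^{2} - b$ ($g{\left(b,s \right)} = b^{2} - \left(\left(3 - 2\right) + b\right) = b^{2} - \left(1 + b\right) = -1 + b^{2} - b$)
$n{\left(X,S \right)} = - 2 X - 10 S X$ ($n{\left(X,S \right)} = - 2 \left(\left(-1 + \left(-2\right)^{2} - -2\right) X S + X\right) = - 2 \left(\left(-1 + 4 + 2\right) X S + X\right) = - 2 \left(5 X S + X\right) = - 2 \left(5 S X + X\right) = - 2 \left(X + 5 S X\right) = - 2 X - 10 S X$)
$\frac{1}{-32742 + n{\left(226,204 \right)}} = \frac{1}{-32742 - 452 \left(1 + 5 \cdot 204\right)} = \frac{1}{-32742 - 452 \left(1 + 1020\right)} = \frac{1}{-32742 - 452 \cdot 1021} = \frac{1}{-32742 - 461492} = \frac{1}{-494234} = - \frac{1}{494234}$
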